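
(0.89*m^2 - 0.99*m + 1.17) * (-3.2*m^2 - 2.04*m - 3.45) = -2.848*m^4 + 1.3524*m^3 - 4.7949*m^2 + 1.0287*m - 4.0365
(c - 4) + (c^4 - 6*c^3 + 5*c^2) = c^4 - 6*c^3 + 5*c^2 + c - 4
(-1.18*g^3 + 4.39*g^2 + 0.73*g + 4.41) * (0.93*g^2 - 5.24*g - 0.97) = -1.0974*g^5 + 10.2659*g^4 - 21.1801*g^3 - 3.9822*g^2 - 23.8165*g - 4.2777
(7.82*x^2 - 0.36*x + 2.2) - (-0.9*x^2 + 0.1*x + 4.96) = 8.72*x^2 - 0.46*x - 2.76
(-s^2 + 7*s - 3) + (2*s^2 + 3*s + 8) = s^2 + 10*s + 5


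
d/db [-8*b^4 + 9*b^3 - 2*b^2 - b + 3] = -32*b^3 + 27*b^2 - 4*b - 1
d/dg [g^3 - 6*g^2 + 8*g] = 3*g^2 - 12*g + 8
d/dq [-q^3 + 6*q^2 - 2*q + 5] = -3*q^2 + 12*q - 2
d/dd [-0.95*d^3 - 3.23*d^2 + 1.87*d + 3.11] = -2.85*d^2 - 6.46*d + 1.87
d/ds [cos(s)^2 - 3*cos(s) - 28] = (3 - 2*cos(s))*sin(s)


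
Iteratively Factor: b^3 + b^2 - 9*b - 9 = (b + 3)*(b^2 - 2*b - 3) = (b + 1)*(b + 3)*(b - 3)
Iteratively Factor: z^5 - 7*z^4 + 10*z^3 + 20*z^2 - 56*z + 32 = (z - 1)*(z^4 - 6*z^3 + 4*z^2 + 24*z - 32) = (z - 1)*(z + 2)*(z^3 - 8*z^2 + 20*z - 16) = (z - 2)*(z - 1)*(z + 2)*(z^2 - 6*z + 8) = (z - 2)^2*(z - 1)*(z + 2)*(z - 4)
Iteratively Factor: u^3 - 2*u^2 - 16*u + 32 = (u + 4)*(u^2 - 6*u + 8) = (u - 4)*(u + 4)*(u - 2)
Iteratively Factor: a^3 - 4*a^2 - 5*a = (a)*(a^2 - 4*a - 5) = a*(a - 5)*(a + 1)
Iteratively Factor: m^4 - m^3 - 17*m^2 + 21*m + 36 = (m - 3)*(m^3 + 2*m^2 - 11*m - 12) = (m - 3)*(m + 1)*(m^2 + m - 12) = (m - 3)^2*(m + 1)*(m + 4)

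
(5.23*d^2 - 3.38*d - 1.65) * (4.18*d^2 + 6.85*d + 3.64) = 21.8614*d^4 + 21.6971*d^3 - 11.0128*d^2 - 23.6057*d - 6.006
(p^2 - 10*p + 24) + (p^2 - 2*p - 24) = 2*p^2 - 12*p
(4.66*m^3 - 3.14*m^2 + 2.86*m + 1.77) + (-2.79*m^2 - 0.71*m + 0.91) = 4.66*m^3 - 5.93*m^2 + 2.15*m + 2.68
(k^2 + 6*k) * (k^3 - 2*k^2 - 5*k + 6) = k^5 + 4*k^4 - 17*k^3 - 24*k^2 + 36*k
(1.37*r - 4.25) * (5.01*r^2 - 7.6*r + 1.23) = 6.8637*r^3 - 31.7045*r^2 + 33.9851*r - 5.2275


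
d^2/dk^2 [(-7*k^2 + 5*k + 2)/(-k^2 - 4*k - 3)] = 2*(-33*k^3 - 69*k^2 + 21*k + 97)/(k^6 + 12*k^5 + 57*k^4 + 136*k^3 + 171*k^2 + 108*k + 27)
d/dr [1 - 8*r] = -8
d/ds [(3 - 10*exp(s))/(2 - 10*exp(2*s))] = 5*(-(10*exp(s) - 3)*exp(s) + 5*exp(2*s) - 1)*exp(s)/(5*exp(2*s) - 1)^2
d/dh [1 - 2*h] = -2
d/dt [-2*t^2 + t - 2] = 1 - 4*t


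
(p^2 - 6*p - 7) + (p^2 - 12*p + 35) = 2*p^2 - 18*p + 28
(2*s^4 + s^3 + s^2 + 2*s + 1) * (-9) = -18*s^4 - 9*s^3 - 9*s^2 - 18*s - 9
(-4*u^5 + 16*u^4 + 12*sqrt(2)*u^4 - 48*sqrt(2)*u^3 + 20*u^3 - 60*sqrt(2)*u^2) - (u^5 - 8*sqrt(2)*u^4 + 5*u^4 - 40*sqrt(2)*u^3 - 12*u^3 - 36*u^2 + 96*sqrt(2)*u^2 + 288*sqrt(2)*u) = -5*u^5 + 11*u^4 + 20*sqrt(2)*u^4 - 8*sqrt(2)*u^3 + 32*u^3 - 156*sqrt(2)*u^2 + 36*u^2 - 288*sqrt(2)*u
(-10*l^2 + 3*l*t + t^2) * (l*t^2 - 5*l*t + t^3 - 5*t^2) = -10*l^3*t^2 + 50*l^3*t - 7*l^2*t^3 + 35*l^2*t^2 + 4*l*t^4 - 20*l*t^3 + t^5 - 5*t^4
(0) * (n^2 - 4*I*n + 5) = 0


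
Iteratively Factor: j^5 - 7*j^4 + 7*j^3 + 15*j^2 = (j + 1)*(j^4 - 8*j^3 + 15*j^2) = j*(j + 1)*(j^3 - 8*j^2 + 15*j) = j*(j - 5)*(j + 1)*(j^2 - 3*j) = j^2*(j - 5)*(j + 1)*(j - 3)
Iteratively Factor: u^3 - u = (u)*(u^2 - 1) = u*(u + 1)*(u - 1)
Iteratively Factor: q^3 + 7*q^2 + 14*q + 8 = (q + 2)*(q^2 + 5*q + 4) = (q + 1)*(q + 2)*(q + 4)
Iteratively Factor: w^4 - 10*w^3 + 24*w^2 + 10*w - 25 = (w + 1)*(w^3 - 11*w^2 + 35*w - 25) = (w - 5)*(w + 1)*(w^2 - 6*w + 5) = (w - 5)*(w - 1)*(w + 1)*(w - 5)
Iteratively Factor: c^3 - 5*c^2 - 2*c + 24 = (c + 2)*(c^2 - 7*c + 12) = (c - 4)*(c + 2)*(c - 3)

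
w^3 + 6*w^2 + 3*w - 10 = (w - 1)*(w + 2)*(w + 5)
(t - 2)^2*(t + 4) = t^3 - 12*t + 16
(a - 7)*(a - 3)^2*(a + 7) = a^4 - 6*a^3 - 40*a^2 + 294*a - 441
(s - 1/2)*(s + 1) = s^2 + s/2 - 1/2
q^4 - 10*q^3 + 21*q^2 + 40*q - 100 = (q - 5)^2*(q - 2)*(q + 2)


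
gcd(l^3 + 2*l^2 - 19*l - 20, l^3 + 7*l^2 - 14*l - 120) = l^2 + l - 20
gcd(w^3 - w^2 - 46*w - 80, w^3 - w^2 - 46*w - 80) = w^3 - w^2 - 46*w - 80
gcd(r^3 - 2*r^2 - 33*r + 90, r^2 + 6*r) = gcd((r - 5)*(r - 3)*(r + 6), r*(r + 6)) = r + 6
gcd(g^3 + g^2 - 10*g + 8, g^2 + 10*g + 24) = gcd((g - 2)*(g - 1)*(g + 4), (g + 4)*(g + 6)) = g + 4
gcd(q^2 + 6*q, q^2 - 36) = q + 6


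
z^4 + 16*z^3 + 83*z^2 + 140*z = z*(z + 4)*(z + 5)*(z + 7)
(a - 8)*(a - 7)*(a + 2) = a^3 - 13*a^2 + 26*a + 112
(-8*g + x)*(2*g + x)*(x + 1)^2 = -16*g^2*x^2 - 32*g^2*x - 16*g^2 - 6*g*x^3 - 12*g*x^2 - 6*g*x + x^4 + 2*x^3 + x^2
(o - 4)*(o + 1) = o^2 - 3*o - 4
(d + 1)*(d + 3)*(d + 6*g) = d^3 + 6*d^2*g + 4*d^2 + 24*d*g + 3*d + 18*g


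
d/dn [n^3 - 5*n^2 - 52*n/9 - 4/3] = 3*n^2 - 10*n - 52/9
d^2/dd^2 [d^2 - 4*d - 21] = 2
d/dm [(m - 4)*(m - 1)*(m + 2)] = 3*m^2 - 6*m - 6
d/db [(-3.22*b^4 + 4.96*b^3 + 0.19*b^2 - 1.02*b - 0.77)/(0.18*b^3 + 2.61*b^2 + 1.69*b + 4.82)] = (-0.5796*b^6 - 16.8084*b^5 - 3.414*b^4 - 44.9496*b^3 + 75.1207*b^2 + 5.851*b - 3.6151)/(0.0324*b^6 + 0.9396*b^5 + 7.4205*b^4 + 10.557*b^3 + 28.0165*b^2 + 16.2916*b + 23.2324)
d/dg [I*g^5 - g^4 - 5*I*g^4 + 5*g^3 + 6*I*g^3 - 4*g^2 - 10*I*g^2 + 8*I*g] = 5*I*g^4 + g^3*(-4 - 20*I) + g^2*(15 + 18*I) + g*(-8 - 20*I) + 8*I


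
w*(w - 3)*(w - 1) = w^3 - 4*w^2 + 3*w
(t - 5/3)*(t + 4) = t^2 + 7*t/3 - 20/3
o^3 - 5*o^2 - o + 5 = (o - 5)*(o - 1)*(o + 1)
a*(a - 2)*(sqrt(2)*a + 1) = sqrt(2)*a^3 - 2*sqrt(2)*a^2 + a^2 - 2*a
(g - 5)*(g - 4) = g^2 - 9*g + 20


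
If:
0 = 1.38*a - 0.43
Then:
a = 0.31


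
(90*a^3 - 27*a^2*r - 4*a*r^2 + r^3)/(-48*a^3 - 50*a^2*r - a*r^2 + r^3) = (-90*a^3 + 27*a^2*r + 4*a*r^2 - r^3)/(48*a^3 + 50*a^2*r + a*r^2 - r^3)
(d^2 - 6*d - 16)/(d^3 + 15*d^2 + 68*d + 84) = (d - 8)/(d^2 + 13*d + 42)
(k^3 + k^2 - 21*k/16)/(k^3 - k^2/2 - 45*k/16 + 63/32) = 2*k/(2*k - 3)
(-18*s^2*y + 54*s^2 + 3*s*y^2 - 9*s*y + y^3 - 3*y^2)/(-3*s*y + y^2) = 6*s - 18*s/y + y - 3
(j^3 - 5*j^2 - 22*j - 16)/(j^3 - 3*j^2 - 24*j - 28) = (j^2 - 7*j - 8)/(j^2 - 5*j - 14)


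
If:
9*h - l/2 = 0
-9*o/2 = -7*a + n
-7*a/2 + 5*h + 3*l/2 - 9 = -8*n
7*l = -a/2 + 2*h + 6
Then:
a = 2232*o/3247 + 462/3247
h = 621/12988 - 9*o/3247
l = 5589/6494 - 162*o/3247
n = 2025*o/6494 + 3234/3247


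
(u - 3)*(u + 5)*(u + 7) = u^3 + 9*u^2 - u - 105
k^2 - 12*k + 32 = (k - 8)*(k - 4)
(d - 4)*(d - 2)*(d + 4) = d^3 - 2*d^2 - 16*d + 32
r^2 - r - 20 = (r - 5)*(r + 4)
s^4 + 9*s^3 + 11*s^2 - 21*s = s*(s - 1)*(s + 3)*(s + 7)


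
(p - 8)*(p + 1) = p^2 - 7*p - 8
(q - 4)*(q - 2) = q^2 - 6*q + 8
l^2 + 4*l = l*(l + 4)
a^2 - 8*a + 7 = (a - 7)*(a - 1)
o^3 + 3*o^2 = o^2*(o + 3)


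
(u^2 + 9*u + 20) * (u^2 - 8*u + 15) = u^4 + u^3 - 37*u^2 - 25*u + 300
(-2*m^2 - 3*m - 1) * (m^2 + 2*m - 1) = -2*m^4 - 7*m^3 - 5*m^2 + m + 1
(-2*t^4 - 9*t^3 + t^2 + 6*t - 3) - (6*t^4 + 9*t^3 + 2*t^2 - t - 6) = -8*t^4 - 18*t^3 - t^2 + 7*t + 3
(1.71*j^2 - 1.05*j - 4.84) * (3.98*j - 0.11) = 6.8058*j^3 - 4.3671*j^2 - 19.1477*j + 0.5324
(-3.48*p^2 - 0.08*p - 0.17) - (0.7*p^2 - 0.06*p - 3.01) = -4.18*p^2 - 0.02*p + 2.84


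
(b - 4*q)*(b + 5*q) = b^2 + b*q - 20*q^2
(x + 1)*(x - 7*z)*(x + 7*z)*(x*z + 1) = x^4*z + x^3*z + x^3 - 49*x^2*z^3 + x^2 - 49*x*z^3 - 49*x*z^2 - 49*z^2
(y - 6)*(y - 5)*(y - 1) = y^3 - 12*y^2 + 41*y - 30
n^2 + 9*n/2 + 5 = (n + 2)*(n + 5/2)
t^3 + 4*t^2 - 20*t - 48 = (t - 4)*(t + 2)*(t + 6)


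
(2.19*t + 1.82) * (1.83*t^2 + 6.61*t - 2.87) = 4.0077*t^3 + 17.8065*t^2 + 5.7449*t - 5.2234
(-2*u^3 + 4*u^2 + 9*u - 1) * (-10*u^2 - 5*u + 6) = 20*u^5 - 30*u^4 - 122*u^3 - 11*u^2 + 59*u - 6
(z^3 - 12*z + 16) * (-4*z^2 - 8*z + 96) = -4*z^5 - 8*z^4 + 144*z^3 + 32*z^2 - 1280*z + 1536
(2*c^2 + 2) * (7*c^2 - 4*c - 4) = 14*c^4 - 8*c^3 + 6*c^2 - 8*c - 8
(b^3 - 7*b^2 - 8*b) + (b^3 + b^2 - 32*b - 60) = 2*b^3 - 6*b^2 - 40*b - 60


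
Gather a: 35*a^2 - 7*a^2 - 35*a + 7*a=28*a^2 - 28*a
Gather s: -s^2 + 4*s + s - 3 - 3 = -s^2 + 5*s - 6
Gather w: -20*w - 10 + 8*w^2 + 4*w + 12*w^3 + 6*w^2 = 12*w^3 + 14*w^2 - 16*w - 10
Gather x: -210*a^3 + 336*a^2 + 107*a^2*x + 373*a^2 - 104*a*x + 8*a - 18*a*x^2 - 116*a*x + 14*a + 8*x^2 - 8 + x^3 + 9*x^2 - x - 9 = -210*a^3 + 709*a^2 + 22*a + x^3 + x^2*(17 - 18*a) + x*(107*a^2 - 220*a - 1) - 17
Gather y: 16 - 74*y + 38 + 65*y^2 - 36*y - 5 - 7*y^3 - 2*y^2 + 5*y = -7*y^3 + 63*y^2 - 105*y + 49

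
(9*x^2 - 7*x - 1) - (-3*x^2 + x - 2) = 12*x^2 - 8*x + 1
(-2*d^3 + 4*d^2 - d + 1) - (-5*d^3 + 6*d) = 3*d^3 + 4*d^2 - 7*d + 1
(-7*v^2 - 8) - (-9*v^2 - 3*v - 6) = 2*v^2 + 3*v - 2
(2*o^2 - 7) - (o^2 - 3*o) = o^2 + 3*o - 7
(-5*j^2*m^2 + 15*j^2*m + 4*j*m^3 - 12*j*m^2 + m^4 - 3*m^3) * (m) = -5*j^2*m^3 + 15*j^2*m^2 + 4*j*m^4 - 12*j*m^3 + m^5 - 3*m^4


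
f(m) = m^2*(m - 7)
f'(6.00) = 24.00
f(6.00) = -36.00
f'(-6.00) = 192.00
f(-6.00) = -468.00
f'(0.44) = -5.58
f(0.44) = -1.27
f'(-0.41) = 6.24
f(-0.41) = -1.25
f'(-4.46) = 122.11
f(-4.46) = -227.96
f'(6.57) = 37.51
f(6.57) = -18.56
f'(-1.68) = 31.99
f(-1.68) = -24.50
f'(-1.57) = 29.37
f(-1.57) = -21.12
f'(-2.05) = 41.31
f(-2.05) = -38.03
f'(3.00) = -15.00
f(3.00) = -36.00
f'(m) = m^2 + 2*m*(m - 7) = m*(3*m - 14)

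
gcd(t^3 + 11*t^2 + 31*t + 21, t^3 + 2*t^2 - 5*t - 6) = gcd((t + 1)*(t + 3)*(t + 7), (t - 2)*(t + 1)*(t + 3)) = t^2 + 4*t + 3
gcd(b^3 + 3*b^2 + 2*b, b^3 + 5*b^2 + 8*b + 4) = b^2 + 3*b + 2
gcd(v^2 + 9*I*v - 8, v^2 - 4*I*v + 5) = v + I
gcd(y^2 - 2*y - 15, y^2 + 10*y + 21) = y + 3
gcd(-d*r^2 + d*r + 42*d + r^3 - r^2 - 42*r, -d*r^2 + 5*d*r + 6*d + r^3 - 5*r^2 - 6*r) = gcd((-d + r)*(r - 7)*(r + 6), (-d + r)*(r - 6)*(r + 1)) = -d + r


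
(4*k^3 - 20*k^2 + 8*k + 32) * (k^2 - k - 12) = 4*k^5 - 24*k^4 - 20*k^3 + 264*k^2 - 128*k - 384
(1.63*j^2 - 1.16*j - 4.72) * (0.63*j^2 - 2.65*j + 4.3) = 1.0269*j^4 - 5.0503*j^3 + 7.1094*j^2 + 7.52*j - 20.296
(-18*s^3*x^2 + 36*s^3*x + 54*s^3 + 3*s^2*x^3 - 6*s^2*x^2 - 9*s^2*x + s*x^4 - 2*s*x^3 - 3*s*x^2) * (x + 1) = -18*s^3*x^3 + 18*s^3*x^2 + 90*s^3*x + 54*s^3 + 3*s^2*x^4 - 3*s^2*x^3 - 15*s^2*x^2 - 9*s^2*x + s*x^5 - s*x^4 - 5*s*x^3 - 3*s*x^2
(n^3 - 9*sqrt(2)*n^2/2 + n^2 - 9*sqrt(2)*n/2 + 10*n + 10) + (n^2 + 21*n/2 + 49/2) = n^3 - 9*sqrt(2)*n^2/2 + 2*n^2 - 9*sqrt(2)*n/2 + 41*n/2 + 69/2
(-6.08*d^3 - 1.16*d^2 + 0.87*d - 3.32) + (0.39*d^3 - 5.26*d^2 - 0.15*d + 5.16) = -5.69*d^3 - 6.42*d^2 + 0.72*d + 1.84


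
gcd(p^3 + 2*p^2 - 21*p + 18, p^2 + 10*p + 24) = p + 6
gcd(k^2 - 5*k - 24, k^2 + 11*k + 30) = 1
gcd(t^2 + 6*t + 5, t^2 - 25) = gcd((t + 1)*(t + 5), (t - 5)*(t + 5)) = t + 5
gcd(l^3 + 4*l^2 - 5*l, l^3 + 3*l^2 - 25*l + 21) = l - 1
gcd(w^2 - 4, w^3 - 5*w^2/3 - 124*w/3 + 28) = 1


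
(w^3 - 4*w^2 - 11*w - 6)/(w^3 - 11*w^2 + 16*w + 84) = (w^2 + 2*w + 1)/(w^2 - 5*w - 14)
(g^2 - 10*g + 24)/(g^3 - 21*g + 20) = (g - 6)/(g^2 + 4*g - 5)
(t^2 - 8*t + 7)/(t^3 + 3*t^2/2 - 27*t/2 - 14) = 2*(t^2 - 8*t + 7)/(2*t^3 + 3*t^2 - 27*t - 28)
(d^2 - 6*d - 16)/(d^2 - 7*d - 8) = (d + 2)/(d + 1)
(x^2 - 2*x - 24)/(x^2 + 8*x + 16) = (x - 6)/(x + 4)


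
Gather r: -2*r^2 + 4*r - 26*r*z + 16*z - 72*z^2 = -2*r^2 + r*(4 - 26*z) - 72*z^2 + 16*z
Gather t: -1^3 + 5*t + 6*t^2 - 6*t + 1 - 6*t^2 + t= 0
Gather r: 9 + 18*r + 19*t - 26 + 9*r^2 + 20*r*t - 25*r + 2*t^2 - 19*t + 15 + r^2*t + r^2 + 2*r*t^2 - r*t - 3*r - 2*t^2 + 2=r^2*(t + 10) + r*(2*t^2 + 19*t - 10)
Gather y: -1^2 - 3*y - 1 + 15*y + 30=12*y + 28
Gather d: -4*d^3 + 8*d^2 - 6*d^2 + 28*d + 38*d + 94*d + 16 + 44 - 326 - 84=-4*d^3 + 2*d^2 + 160*d - 350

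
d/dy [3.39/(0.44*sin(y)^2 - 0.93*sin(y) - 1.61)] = (3.1527 - 2.9832*sin(y))*cos(y)/(-0.44*sin(y)^2 + 0.93*sin(y) + 1.61)^2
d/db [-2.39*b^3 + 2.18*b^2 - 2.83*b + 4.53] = -7.17*b^2 + 4.36*b - 2.83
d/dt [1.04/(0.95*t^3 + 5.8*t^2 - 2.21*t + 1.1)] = (-2.964*t^2 - 12.064*t + 2.2984)/(0.95*t^3 + 5.8*t^2 - 2.21*t + 1.1)^2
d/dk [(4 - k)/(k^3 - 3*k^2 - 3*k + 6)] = (-k^3 + 3*k^2 + 3*k - 3*(k - 4)*(-k^2 + 2*k + 1) - 6)/(k^3 - 3*k^2 - 3*k + 6)^2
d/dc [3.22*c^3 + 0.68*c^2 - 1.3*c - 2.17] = 9.66*c^2 + 1.36*c - 1.3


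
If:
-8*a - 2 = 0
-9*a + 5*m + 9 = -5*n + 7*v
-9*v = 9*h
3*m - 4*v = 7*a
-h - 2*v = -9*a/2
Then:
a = -1/4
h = 9/8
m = -25/12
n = -209/120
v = -9/8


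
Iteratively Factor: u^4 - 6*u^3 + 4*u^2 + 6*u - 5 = (u - 1)*(u^3 - 5*u^2 - u + 5) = (u - 1)^2*(u^2 - 4*u - 5) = (u - 1)^2*(u + 1)*(u - 5)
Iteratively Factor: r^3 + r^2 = (r + 1)*(r^2) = r*(r + 1)*(r)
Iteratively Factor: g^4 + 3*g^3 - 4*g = (g)*(g^3 + 3*g^2 - 4) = g*(g + 2)*(g^2 + g - 2) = g*(g + 2)^2*(g - 1)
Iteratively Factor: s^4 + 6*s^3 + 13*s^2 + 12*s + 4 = (s + 2)*(s^3 + 4*s^2 + 5*s + 2) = (s + 1)*(s + 2)*(s^2 + 3*s + 2) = (s + 1)^2*(s + 2)*(s + 2)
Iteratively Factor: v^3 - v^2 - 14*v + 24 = (v - 2)*(v^2 + v - 12) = (v - 2)*(v + 4)*(v - 3)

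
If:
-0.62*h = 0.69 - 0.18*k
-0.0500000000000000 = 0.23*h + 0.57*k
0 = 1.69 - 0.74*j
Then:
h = -1.02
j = 2.28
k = 0.32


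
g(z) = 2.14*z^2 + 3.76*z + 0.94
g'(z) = 4.28*z + 3.76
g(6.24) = 107.73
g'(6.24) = 30.47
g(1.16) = 8.18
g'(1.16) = 8.72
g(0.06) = 1.17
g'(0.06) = 4.02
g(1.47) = 11.09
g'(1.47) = 10.05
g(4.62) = 63.99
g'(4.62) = 23.53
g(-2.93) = 8.29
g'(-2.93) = -8.78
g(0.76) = 5.03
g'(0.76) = 7.01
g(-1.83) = 1.23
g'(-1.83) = -4.07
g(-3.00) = 8.92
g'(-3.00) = -9.08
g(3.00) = 31.48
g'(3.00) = 16.60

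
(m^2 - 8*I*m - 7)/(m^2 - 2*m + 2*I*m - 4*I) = (m^2 - 8*I*m - 7)/(m^2 + 2*m*(-1 + I) - 4*I)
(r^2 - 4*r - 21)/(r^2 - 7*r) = (r + 3)/r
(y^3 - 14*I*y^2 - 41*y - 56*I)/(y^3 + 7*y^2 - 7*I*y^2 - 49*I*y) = (y^2 - 7*I*y + 8)/(y*(y + 7))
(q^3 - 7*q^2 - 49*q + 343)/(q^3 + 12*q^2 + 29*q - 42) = (q^2 - 14*q + 49)/(q^2 + 5*q - 6)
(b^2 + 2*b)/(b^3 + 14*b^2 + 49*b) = (b + 2)/(b^2 + 14*b + 49)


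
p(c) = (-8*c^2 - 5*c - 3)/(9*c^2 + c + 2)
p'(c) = (-18*c - 1)*(-8*c^2 - 5*c - 3)/(9*c^2 + c + 2)^2 + (-16*c - 5)/(9*c^2 + c + 2) = (37*c^2 + 22*c - 7)/(81*c^4 + 18*c^3 + 37*c^2 + 4*c + 4)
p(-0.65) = -0.61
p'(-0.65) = -0.21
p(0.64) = -1.50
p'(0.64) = 0.56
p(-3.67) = -0.77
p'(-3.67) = 0.03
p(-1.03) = -0.60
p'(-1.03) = 0.09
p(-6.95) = -0.83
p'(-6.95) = 0.01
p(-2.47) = -0.72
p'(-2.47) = 0.06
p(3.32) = -1.03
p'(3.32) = 0.04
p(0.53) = -1.56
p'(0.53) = 0.59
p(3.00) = -1.05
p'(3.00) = 0.05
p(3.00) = -1.05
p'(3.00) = 0.05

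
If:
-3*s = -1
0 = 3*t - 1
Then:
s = 1/3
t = 1/3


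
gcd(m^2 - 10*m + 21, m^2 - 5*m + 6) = m - 3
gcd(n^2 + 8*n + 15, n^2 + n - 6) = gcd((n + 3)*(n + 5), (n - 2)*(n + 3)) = n + 3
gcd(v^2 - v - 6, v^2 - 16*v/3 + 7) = v - 3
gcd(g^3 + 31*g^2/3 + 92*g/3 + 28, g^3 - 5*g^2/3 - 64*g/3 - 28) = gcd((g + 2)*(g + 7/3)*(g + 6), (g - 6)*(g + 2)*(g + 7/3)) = g^2 + 13*g/3 + 14/3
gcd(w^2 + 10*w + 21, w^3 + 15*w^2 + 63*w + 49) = w + 7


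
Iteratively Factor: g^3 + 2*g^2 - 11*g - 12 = (g + 4)*(g^2 - 2*g - 3) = (g + 1)*(g + 4)*(g - 3)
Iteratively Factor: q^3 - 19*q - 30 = (q - 5)*(q^2 + 5*q + 6) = (q - 5)*(q + 3)*(q + 2)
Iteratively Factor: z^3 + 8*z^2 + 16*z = (z + 4)*(z^2 + 4*z) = (z + 4)^2*(z)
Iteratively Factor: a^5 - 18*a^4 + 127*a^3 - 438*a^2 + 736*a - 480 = (a - 4)*(a^4 - 14*a^3 + 71*a^2 - 154*a + 120) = (a - 4)*(a - 2)*(a^3 - 12*a^2 + 47*a - 60) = (a - 4)*(a - 3)*(a - 2)*(a^2 - 9*a + 20) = (a - 5)*(a - 4)*(a - 3)*(a - 2)*(a - 4)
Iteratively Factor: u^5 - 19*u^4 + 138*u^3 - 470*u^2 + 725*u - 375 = (u - 5)*(u^4 - 14*u^3 + 68*u^2 - 130*u + 75) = (u - 5)*(u - 1)*(u^3 - 13*u^2 + 55*u - 75) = (u - 5)*(u - 3)*(u - 1)*(u^2 - 10*u + 25) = (u - 5)^2*(u - 3)*(u - 1)*(u - 5)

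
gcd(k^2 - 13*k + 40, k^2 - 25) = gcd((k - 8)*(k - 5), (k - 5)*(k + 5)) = k - 5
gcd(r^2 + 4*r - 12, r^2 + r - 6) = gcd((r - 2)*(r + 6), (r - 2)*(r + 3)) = r - 2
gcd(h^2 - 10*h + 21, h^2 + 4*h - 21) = h - 3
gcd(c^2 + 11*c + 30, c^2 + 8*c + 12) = c + 6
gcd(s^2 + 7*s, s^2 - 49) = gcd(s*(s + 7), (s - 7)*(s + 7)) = s + 7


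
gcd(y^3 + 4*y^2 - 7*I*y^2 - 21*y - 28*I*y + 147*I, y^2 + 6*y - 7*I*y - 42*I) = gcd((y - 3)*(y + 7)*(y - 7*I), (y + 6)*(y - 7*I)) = y - 7*I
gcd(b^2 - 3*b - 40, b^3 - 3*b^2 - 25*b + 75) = b + 5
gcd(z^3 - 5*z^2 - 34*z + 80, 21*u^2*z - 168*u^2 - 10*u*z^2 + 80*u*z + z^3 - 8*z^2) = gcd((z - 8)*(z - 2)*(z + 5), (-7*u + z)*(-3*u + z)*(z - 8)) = z - 8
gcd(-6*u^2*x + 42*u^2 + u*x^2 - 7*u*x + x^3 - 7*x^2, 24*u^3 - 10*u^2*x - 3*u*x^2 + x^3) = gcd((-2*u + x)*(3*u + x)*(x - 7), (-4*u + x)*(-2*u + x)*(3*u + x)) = -6*u^2 + u*x + x^2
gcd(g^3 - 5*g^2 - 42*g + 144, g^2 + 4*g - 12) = g + 6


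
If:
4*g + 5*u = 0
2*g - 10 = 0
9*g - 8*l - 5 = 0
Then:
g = 5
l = 5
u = -4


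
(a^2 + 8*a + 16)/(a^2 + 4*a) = (a + 4)/a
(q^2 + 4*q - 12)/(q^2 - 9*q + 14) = (q + 6)/(q - 7)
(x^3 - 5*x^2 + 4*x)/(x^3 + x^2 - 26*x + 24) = x/(x + 6)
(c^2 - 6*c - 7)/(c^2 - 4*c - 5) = (c - 7)/(c - 5)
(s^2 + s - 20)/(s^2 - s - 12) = (s + 5)/(s + 3)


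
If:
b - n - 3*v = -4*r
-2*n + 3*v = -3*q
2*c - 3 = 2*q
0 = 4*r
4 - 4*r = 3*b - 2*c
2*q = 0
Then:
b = 7/3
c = 3/2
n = 7/9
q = 0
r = 0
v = 14/27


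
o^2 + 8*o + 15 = (o + 3)*(o + 5)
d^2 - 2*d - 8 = (d - 4)*(d + 2)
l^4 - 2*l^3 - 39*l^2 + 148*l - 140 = (l - 5)*(l - 2)^2*(l + 7)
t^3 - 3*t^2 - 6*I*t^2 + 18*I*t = t*(t - 3)*(t - 6*I)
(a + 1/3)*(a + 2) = a^2 + 7*a/3 + 2/3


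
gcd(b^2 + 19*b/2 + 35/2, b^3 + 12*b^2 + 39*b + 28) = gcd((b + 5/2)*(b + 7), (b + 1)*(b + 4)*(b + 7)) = b + 7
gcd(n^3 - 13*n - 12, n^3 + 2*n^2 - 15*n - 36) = n^2 - n - 12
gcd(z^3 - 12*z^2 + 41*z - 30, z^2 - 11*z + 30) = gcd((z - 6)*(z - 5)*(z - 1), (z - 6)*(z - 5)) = z^2 - 11*z + 30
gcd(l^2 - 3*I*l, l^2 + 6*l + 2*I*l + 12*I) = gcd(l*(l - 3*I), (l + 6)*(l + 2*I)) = 1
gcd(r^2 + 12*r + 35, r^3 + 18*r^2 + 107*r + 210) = r^2 + 12*r + 35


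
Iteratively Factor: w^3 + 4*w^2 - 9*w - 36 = (w - 3)*(w^2 + 7*w + 12) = (w - 3)*(w + 4)*(w + 3)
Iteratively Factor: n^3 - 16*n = (n - 4)*(n^2 + 4*n) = (n - 4)*(n + 4)*(n)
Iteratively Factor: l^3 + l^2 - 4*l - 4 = (l - 2)*(l^2 + 3*l + 2) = (l - 2)*(l + 2)*(l + 1)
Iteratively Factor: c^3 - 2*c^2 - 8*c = (c + 2)*(c^2 - 4*c) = c*(c + 2)*(c - 4)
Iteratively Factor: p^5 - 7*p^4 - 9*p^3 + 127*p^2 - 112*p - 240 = (p - 3)*(p^4 - 4*p^3 - 21*p^2 + 64*p + 80) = (p - 3)*(p + 1)*(p^3 - 5*p^2 - 16*p + 80) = (p - 4)*(p - 3)*(p + 1)*(p^2 - p - 20) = (p - 4)*(p - 3)*(p + 1)*(p + 4)*(p - 5)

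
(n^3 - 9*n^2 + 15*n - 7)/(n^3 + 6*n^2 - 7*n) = (n^2 - 8*n + 7)/(n*(n + 7))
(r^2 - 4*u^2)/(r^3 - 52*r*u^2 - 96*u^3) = (r - 2*u)/(r^2 - 2*r*u - 48*u^2)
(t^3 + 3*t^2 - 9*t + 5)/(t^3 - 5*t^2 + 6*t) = (t^3 + 3*t^2 - 9*t + 5)/(t*(t^2 - 5*t + 6))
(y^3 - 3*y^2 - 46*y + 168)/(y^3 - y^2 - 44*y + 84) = (y - 4)/(y - 2)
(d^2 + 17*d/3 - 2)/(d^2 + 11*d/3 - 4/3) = (d + 6)/(d + 4)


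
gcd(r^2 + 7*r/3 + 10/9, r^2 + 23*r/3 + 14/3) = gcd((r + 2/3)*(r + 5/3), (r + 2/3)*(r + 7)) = r + 2/3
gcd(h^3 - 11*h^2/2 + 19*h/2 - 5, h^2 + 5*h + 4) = 1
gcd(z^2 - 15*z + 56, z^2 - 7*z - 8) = z - 8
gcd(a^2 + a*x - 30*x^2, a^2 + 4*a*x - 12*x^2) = a + 6*x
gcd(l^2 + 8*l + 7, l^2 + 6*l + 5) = l + 1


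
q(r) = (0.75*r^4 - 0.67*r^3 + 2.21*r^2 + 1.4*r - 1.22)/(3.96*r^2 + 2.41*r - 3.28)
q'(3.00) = 0.87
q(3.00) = 1.66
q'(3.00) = 0.87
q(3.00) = 1.66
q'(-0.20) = -0.02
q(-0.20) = 0.39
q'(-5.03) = -2.16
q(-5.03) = 7.23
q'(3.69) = 1.13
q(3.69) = 2.34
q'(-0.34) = 0.09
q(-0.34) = 0.39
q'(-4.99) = -2.14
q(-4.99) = 7.14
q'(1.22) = 0.01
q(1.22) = 0.76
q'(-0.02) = -0.14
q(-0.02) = 0.37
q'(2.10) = 0.52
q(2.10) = 1.03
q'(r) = (-7.92*r - 2.41)*(0.75*r^4 - 0.67*r^3 + 2.21*r^2 + 1.4*r - 1.22)/(3.96*r^2 + 2.41*r - 3.28)^2 + (3.0*r^3 - 2.01*r^2 + 4.42*r + 1.4)/(3.96*r^2 + 2.41*r - 3.28) = (5.94*r^5 + 2.7693*r^4 - 13.0694*r^3 + 6.3749*r^2 - 4.8352*r - 1.6518)/(15.6816*r^4 + 19.0872*r^3 - 20.1695*r^2 - 15.8096*r + 10.7584)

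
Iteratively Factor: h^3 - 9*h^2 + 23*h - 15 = (h - 3)*(h^2 - 6*h + 5) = (h - 3)*(h - 1)*(h - 5)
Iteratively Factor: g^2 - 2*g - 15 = (g - 5)*(g + 3)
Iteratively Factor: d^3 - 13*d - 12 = (d + 3)*(d^2 - 3*d - 4) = (d - 4)*(d + 3)*(d + 1)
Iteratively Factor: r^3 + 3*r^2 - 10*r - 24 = (r + 2)*(r^2 + r - 12) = (r - 3)*(r + 2)*(r + 4)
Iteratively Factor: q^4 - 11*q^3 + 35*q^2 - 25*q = (q)*(q^3 - 11*q^2 + 35*q - 25) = q*(q - 5)*(q^2 - 6*q + 5) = q*(q - 5)*(q - 1)*(q - 5)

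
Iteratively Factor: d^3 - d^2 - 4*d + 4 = (d - 2)*(d^2 + d - 2) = (d - 2)*(d + 2)*(d - 1)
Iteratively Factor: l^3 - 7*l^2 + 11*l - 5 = (l - 5)*(l^2 - 2*l + 1) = (l - 5)*(l - 1)*(l - 1)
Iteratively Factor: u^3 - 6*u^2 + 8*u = (u - 4)*(u^2 - 2*u) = (u - 4)*(u - 2)*(u)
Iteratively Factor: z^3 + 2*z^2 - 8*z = (z + 4)*(z^2 - 2*z) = z*(z + 4)*(z - 2)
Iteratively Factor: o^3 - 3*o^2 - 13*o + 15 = (o - 1)*(o^2 - 2*o - 15) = (o - 1)*(o + 3)*(o - 5)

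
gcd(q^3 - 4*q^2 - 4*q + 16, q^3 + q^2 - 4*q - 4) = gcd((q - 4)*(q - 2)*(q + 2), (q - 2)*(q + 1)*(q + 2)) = q^2 - 4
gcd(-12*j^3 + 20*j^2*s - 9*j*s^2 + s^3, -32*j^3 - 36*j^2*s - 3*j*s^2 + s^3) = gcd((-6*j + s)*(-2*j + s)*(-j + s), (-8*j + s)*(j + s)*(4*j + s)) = 1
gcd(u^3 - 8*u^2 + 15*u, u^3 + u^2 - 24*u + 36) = u - 3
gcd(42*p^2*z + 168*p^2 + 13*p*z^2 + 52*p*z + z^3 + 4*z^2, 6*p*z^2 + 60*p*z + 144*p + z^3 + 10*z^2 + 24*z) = 6*p*z + 24*p + z^2 + 4*z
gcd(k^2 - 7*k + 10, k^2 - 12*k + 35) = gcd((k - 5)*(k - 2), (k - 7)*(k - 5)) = k - 5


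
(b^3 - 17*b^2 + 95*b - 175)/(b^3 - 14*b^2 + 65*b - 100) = (b - 7)/(b - 4)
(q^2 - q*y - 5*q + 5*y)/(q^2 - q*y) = (q - 5)/q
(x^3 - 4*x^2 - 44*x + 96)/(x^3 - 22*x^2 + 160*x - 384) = (x^2 + 4*x - 12)/(x^2 - 14*x + 48)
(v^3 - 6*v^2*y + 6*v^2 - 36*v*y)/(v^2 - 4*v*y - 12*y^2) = v*(v + 6)/(v + 2*y)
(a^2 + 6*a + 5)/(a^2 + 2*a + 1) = (a + 5)/(a + 1)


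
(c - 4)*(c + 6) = c^2 + 2*c - 24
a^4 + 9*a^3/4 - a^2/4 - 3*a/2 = a*(a - 3/4)*(a + 1)*(a + 2)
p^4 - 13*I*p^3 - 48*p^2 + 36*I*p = p*(p - 6*I)^2*(p - I)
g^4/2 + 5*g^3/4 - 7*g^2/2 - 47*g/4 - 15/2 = (g/2 + 1/2)*(g - 3)*(g + 2)*(g + 5/2)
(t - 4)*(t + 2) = t^2 - 2*t - 8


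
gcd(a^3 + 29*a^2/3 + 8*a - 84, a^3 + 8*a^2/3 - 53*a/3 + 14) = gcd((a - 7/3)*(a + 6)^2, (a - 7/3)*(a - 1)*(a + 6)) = a^2 + 11*a/3 - 14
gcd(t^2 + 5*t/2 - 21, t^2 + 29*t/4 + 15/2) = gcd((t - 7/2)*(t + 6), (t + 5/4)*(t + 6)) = t + 6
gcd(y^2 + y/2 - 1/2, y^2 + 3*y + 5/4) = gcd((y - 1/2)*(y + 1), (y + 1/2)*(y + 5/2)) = 1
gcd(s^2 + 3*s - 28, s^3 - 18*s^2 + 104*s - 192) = s - 4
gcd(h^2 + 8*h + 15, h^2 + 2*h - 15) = h + 5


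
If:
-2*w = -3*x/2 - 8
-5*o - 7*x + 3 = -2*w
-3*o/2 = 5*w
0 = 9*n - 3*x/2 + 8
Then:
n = -115/42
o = 605/42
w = -121/28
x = -233/21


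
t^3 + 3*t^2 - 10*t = t*(t - 2)*(t + 5)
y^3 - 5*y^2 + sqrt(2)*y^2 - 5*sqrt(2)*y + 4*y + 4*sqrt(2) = (y - 4)*(y - 1)*(y + sqrt(2))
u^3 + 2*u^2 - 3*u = u*(u - 1)*(u + 3)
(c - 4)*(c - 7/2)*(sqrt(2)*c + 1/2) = sqrt(2)*c^3 - 15*sqrt(2)*c^2/2 + c^2/2 - 15*c/4 + 14*sqrt(2)*c + 7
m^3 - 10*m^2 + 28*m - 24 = (m - 6)*(m - 2)^2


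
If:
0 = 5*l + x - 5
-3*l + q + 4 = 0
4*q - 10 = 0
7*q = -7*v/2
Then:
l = 13/6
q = 5/2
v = -5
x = -35/6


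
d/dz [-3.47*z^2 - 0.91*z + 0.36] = -6.94*z - 0.91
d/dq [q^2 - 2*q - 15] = 2*q - 2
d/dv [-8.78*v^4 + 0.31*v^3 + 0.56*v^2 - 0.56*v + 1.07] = -35.12*v^3 + 0.93*v^2 + 1.12*v - 0.56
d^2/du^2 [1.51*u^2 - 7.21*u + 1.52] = 3.02000000000000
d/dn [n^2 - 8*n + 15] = 2*n - 8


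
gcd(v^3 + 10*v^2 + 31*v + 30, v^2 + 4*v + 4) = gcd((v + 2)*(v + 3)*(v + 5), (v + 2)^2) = v + 2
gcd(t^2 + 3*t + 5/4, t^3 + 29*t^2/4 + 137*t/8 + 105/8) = t + 5/2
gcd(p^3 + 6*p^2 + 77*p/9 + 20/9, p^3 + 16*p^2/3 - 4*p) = 1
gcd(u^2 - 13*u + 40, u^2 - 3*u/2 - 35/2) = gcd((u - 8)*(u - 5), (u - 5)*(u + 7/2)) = u - 5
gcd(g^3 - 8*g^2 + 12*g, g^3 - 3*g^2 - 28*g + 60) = g^2 - 8*g + 12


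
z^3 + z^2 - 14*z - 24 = (z - 4)*(z + 2)*(z + 3)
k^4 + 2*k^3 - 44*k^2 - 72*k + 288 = (k - 6)*(k - 2)*(k + 4)*(k + 6)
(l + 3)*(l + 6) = l^2 + 9*l + 18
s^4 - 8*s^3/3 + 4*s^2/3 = s^2*(s - 2)*(s - 2/3)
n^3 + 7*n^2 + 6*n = n*(n + 1)*(n + 6)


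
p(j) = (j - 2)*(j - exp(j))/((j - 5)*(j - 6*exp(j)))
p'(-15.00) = -0.00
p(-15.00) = 0.85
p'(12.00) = -0.01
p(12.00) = 0.24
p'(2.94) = -0.11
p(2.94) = -0.07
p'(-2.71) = -0.12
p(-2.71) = 0.55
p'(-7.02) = -0.02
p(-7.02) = 0.75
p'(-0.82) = -0.19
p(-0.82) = 0.18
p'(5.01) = -4858.83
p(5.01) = 48.76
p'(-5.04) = -0.03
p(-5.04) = 0.70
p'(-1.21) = -0.23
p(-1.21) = 0.26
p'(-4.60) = -0.04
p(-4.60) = 0.68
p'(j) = (1 - exp(j))*(j - 2)/((j - 5)*(j - 6*exp(j))) + (j - 2)*(j - exp(j))*(6*exp(j) - 1)/((j - 5)*(j - 6*exp(j))^2) + (j - exp(j))/((j - 5)*(j - 6*exp(j))) - (j - 2)*(j - exp(j))/((j - 5)^2*(j - 6*exp(j))) = ((j - 5)*(j - 2)*(j - exp(j))*(6*exp(j) - 1) + (j - 5)*(j - 6*exp(j))*(j + (1 - exp(j))*(j - 2) - exp(j)) - (j - 2)*(j - 6*exp(j))*(j - exp(j)))/((j - 5)^2*(j - 6*exp(j))^2)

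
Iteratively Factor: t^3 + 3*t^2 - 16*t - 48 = (t - 4)*(t^2 + 7*t + 12) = (t - 4)*(t + 4)*(t + 3)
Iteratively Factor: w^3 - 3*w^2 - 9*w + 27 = (w + 3)*(w^2 - 6*w + 9) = (w - 3)*(w + 3)*(w - 3)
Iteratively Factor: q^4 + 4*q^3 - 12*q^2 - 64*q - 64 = (q - 4)*(q^3 + 8*q^2 + 20*q + 16) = (q - 4)*(q + 2)*(q^2 + 6*q + 8) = (q - 4)*(q + 2)*(q + 4)*(q + 2)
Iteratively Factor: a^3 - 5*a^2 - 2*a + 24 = (a - 4)*(a^2 - a - 6) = (a - 4)*(a + 2)*(a - 3)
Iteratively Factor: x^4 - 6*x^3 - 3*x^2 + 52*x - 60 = (x - 2)*(x^3 - 4*x^2 - 11*x + 30) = (x - 2)^2*(x^2 - 2*x - 15) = (x - 5)*(x - 2)^2*(x + 3)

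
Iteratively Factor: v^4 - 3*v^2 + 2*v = (v + 2)*(v^3 - 2*v^2 + v) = v*(v + 2)*(v^2 - 2*v + 1) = v*(v - 1)*(v + 2)*(v - 1)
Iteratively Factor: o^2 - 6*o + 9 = (o - 3)*(o - 3)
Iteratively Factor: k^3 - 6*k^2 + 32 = (k - 4)*(k^2 - 2*k - 8) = (k - 4)*(k + 2)*(k - 4)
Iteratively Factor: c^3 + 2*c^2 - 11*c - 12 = (c + 1)*(c^2 + c - 12) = (c + 1)*(c + 4)*(c - 3)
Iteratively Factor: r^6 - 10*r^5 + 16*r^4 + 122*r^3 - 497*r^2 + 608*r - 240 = (r - 5)*(r^5 - 5*r^4 - 9*r^3 + 77*r^2 - 112*r + 48) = (r - 5)*(r - 1)*(r^4 - 4*r^3 - 13*r^2 + 64*r - 48) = (r - 5)*(r - 1)^2*(r^3 - 3*r^2 - 16*r + 48) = (r - 5)*(r - 3)*(r - 1)^2*(r^2 - 16) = (r - 5)*(r - 4)*(r - 3)*(r - 1)^2*(r + 4)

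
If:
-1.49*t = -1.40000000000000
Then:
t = 0.94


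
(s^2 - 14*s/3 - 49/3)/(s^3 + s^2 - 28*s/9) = 3*(s - 7)/(s*(3*s - 4))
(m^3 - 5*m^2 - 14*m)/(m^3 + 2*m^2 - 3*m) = (m^2 - 5*m - 14)/(m^2 + 2*m - 3)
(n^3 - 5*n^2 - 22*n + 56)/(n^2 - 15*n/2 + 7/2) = 2*(n^2 + 2*n - 8)/(2*n - 1)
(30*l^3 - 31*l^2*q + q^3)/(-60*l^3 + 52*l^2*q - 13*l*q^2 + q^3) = (-6*l^2 + 5*l*q + q^2)/(12*l^2 - 8*l*q + q^2)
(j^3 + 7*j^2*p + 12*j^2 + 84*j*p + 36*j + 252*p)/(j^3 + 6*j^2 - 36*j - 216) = (j + 7*p)/(j - 6)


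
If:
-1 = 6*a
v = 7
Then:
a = -1/6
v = 7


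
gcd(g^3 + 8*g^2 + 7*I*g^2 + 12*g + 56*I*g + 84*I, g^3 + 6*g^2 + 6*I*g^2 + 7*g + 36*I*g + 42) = g^2 + g*(6 + 7*I) + 42*I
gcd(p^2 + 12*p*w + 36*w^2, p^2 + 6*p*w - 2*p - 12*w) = p + 6*w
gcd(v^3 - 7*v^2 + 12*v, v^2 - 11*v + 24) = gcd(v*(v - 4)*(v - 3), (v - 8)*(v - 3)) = v - 3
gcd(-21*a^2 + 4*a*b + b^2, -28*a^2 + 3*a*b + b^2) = 7*a + b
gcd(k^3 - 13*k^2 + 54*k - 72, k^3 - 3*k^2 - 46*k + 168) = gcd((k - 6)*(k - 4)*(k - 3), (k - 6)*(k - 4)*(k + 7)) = k^2 - 10*k + 24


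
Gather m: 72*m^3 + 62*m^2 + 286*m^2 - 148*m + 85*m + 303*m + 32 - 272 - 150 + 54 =72*m^3 + 348*m^2 + 240*m - 336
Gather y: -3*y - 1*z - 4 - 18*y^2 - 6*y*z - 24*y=-18*y^2 + y*(-6*z - 27) - z - 4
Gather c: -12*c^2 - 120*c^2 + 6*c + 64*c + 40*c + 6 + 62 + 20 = -132*c^2 + 110*c + 88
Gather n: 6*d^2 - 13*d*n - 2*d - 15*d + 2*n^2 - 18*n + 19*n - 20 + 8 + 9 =6*d^2 - 17*d + 2*n^2 + n*(1 - 13*d) - 3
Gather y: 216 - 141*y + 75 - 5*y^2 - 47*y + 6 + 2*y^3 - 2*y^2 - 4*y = 2*y^3 - 7*y^2 - 192*y + 297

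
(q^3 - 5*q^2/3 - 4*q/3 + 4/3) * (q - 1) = q^4 - 8*q^3/3 + q^2/3 + 8*q/3 - 4/3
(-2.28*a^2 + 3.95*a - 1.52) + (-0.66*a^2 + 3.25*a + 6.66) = -2.94*a^2 + 7.2*a + 5.14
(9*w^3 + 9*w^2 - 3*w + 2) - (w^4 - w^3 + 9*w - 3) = -w^4 + 10*w^3 + 9*w^2 - 12*w + 5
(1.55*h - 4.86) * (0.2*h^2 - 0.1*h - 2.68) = 0.31*h^3 - 1.127*h^2 - 3.668*h + 13.0248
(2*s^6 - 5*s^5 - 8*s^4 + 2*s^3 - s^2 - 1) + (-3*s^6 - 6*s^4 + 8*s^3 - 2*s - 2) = -s^6 - 5*s^5 - 14*s^4 + 10*s^3 - s^2 - 2*s - 3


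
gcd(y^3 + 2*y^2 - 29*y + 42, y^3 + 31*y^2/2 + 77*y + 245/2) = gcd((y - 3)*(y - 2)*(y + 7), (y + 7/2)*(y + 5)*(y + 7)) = y + 7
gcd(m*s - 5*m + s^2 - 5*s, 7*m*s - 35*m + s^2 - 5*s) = s - 5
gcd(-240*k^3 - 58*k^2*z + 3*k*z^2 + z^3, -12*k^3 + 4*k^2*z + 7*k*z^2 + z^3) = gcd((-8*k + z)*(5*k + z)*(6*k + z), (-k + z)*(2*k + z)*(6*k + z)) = 6*k + z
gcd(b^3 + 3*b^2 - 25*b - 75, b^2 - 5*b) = b - 5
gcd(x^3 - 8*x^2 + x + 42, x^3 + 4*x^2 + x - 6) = x + 2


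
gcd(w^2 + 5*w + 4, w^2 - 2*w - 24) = w + 4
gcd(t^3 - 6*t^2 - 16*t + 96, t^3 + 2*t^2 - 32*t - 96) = t^2 - 2*t - 24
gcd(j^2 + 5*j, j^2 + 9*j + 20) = j + 5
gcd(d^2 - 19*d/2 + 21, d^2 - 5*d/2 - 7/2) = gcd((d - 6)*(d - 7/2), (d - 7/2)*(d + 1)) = d - 7/2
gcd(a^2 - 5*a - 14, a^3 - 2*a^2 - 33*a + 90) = 1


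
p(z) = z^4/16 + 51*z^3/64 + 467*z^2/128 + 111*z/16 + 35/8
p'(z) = z^3/4 + 153*z^2/64 + 467*z/64 + 111/16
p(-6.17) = 3.87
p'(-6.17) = -5.80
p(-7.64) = 21.91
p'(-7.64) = -20.76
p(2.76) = 71.70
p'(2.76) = 50.54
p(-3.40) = -0.00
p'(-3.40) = -0.06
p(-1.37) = -0.11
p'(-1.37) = 0.78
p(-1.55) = -0.22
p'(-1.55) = 0.44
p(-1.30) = -0.05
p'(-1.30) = 0.94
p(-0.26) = 2.80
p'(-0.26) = 5.20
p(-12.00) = 365.50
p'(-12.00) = -168.38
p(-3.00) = -0.05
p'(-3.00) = -0.19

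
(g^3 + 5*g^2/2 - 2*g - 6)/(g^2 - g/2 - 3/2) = (g^2 + 4*g + 4)/(g + 1)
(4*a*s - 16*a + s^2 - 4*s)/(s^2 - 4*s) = (4*a + s)/s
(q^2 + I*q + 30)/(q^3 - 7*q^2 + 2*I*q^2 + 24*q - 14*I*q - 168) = (q - 5*I)/(q^2 - q*(7 + 4*I) + 28*I)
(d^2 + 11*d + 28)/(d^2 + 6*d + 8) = (d + 7)/(d + 2)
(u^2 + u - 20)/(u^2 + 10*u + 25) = (u - 4)/(u + 5)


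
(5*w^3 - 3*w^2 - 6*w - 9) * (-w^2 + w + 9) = -5*w^5 + 8*w^4 + 48*w^3 - 24*w^2 - 63*w - 81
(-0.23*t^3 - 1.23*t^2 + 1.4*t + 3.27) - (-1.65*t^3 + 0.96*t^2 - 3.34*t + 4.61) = 1.42*t^3 - 2.19*t^2 + 4.74*t - 1.34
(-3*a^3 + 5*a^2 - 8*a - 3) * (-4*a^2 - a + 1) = 12*a^5 - 17*a^4 + 24*a^3 + 25*a^2 - 5*a - 3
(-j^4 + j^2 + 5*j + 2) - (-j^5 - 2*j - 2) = j^5 - j^4 + j^2 + 7*j + 4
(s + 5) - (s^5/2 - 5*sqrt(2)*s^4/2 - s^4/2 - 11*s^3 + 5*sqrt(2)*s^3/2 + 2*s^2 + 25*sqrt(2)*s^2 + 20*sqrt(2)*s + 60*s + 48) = -s^5/2 + s^4/2 + 5*sqrt(2)*s^4/2 - 5*sqrt(2)*s^3/2 + 11*s^3 - 25*sqrt(2)*s^2 - 2*s^2 - 59*s - 20*sqrt(2)*s - 43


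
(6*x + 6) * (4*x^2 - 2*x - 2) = 24*x^3 + 12*x^2 - 24*x - 12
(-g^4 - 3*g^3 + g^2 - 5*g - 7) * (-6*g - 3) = 6*g^5 + 21*g^4 + 3*g^3 + 27*g^2 + 57*g + 21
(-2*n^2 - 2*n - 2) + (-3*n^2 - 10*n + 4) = -5*n^2 - 12*n + 2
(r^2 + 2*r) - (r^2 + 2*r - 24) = 24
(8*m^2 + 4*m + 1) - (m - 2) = 8*m^2 + 3*m + 3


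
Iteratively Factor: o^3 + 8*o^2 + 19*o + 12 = (o + 3)*(o^2 + 5*o + 4) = (o + 3)*(o + 4)*(o + 1)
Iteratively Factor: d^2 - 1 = (d - 1)*(d + 1)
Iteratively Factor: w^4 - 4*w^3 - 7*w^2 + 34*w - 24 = (w - 1)*(w^3 - 3*w^2 - 10*w + 24) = (w - 1)*(w + 3)*(w^2 - 6*w + 8) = (w - 4)*(w - 1)*(w + 3)*(w - 2)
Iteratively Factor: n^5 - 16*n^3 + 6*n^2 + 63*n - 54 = (n - 1)*(n^4 + n^3 - 15*n^2 - 9*n + 54) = (n - 3)*(n - 1)*(n^3 + 4*n^2 - 3*n - 18) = (n - 3)*(n - 1)*(n + 3)*(n^2 + n - 6) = (n - 3)*(n - 1)*(n + 3)^2*(n - 2)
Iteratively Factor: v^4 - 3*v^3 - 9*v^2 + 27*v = (v - 3)*(v^3 - 9*v) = (v - 3)^2*(v^2 + 3*v) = (v - 3)^2*(v + 3)*(v)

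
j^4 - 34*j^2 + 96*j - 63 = (j - 3)^2*(j - 1)*(j + 7)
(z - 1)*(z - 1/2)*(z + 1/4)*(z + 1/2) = z^4 - 3*z^3/4 - z^2/2 + 3*z/16 + 1/16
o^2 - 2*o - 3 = (o - 3)*(o + 1)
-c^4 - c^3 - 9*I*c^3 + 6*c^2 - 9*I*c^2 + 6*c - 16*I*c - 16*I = (c + 2*I)*(c + 8*I)*(I*c + 1)*(I*c + I)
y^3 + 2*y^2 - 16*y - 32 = (y - 4)*(y + 2)*(y + 4)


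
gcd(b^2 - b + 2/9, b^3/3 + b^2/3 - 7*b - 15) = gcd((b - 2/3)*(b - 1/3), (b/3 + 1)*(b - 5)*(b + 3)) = 1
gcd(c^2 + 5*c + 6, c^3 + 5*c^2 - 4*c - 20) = c + 2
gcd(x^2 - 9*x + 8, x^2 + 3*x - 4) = x - 1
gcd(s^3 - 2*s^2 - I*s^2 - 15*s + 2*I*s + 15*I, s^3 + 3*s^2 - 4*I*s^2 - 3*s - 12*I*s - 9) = s^2 + s*(3 - I) - 3*I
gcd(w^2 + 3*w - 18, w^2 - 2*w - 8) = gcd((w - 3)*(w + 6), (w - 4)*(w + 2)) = 1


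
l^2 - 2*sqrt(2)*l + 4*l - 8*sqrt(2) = (l + 4)*(l - 2*sqrt(2))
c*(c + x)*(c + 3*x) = c^3 + 4*c^2*x + 3*c*x^2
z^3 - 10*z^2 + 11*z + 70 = (z - 7)*(z - 5)*(z + 2)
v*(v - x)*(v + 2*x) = v^3 + v^2*x - 2*v*x^2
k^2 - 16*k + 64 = (k - 8)^2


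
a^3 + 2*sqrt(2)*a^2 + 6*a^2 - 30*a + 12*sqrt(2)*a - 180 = (a + 6)*(a - 3*sqrt(2))*(a + 5*sqrt(2))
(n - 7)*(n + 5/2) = n^2 - 9*n/2 - 35/2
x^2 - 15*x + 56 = (x - 8)*(x - 7)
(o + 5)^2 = o^2 + 10*o + 25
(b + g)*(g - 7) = b*g - 7*b + g^2 - 7*g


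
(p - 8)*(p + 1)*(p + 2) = p^3 - 5*p^2 - 22*p - 16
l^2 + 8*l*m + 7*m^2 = (l + m)*(l + 7*m)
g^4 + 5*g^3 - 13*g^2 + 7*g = g*(g - 1)^2*(g + 7)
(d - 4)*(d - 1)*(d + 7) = d^3 + 2*d^2 - 31*d + 28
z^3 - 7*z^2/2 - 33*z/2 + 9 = (z - 6)*(z - 1/2)*(z + 3)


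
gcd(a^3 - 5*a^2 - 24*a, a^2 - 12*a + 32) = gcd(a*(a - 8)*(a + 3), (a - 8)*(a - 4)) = a - 8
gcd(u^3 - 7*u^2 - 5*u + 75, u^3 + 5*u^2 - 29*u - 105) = u^2 - 2*u - 15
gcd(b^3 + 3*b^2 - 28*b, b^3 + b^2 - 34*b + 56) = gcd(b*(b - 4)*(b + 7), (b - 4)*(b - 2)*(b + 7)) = b^2 + 3*b - 28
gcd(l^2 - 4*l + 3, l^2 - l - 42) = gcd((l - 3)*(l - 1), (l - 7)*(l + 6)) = 1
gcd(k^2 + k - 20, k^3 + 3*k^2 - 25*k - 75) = k + 5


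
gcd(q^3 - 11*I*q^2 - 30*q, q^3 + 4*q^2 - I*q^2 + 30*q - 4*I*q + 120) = q - 6*I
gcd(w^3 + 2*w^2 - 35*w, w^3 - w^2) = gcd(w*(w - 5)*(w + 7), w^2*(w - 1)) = w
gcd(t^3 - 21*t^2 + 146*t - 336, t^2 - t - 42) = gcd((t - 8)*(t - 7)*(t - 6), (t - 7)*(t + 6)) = t - 7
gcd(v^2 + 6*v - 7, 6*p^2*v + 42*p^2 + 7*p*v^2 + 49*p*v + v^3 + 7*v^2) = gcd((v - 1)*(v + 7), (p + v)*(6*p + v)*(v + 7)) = v + 7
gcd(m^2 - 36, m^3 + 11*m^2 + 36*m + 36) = m + 6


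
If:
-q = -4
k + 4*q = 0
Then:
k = -16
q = 4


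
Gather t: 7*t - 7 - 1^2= 7*t - 8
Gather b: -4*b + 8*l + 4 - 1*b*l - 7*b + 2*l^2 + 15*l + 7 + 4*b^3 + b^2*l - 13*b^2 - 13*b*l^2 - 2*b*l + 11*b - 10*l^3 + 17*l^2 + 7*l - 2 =4*b^3 + b^2*(l - 13) + b*(-13*l^2 - 3*l) - 10*l^3 + 19*l^2 + 30*l + 9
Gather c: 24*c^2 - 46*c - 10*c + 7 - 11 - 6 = 24*c^2 - 56*c - 10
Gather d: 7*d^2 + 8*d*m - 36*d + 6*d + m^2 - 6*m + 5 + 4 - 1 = 7*d^2 + d*(8*m - 30) + m^2 - 6*m + 8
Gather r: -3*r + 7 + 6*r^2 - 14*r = 6*r^2 - 17*r + 7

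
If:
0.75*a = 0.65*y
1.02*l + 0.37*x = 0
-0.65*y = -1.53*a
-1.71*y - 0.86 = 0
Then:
No Solution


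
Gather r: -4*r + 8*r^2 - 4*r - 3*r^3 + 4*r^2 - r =-3*r^3 + 12*r^2 - 9*r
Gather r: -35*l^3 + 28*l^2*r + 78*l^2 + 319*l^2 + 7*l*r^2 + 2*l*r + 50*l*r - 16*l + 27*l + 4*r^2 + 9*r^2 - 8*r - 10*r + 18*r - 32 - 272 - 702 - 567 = -35*l^3 + 397*l^2 + 11*l + r^2*(7*l + 13) + r*(28*l^2 + 52*l) - 1573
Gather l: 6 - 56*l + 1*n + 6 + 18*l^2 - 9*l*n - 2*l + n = 18*l^2 + l*(-9*n - 58) + 2*n + 12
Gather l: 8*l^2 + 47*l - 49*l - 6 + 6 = 8*l^2 - 2*l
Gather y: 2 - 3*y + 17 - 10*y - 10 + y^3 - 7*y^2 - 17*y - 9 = y^3 - 7*y^2 - 30*y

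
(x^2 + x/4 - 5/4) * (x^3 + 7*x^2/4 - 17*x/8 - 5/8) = x^5 + 2*x^4 - 47*x^3/16 - 107*x^2/32 + 5*x/2 + 25/32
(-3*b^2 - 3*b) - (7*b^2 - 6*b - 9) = -10*b^2 + 3*b + 9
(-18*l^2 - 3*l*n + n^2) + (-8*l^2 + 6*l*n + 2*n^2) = -26*l^2 + 3*l*n + 3*n^2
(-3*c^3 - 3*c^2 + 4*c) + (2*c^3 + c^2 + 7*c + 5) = -c^3 - 2*c^2 + 11*c + 5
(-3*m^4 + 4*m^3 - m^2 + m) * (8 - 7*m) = 21*m^5 - 52*m^4 + 39*m^3 - 15*m^2 + 8*m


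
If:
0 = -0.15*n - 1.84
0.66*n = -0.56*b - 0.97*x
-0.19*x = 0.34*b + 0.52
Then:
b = -9.14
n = -12.27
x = 13.63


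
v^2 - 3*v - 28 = (v - 7)*(v + 4)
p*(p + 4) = p^2 + 4*p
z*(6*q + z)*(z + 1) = 6*q*z^2 + 6*q*z + z^3 + z^2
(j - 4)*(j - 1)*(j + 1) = j^3 - 4*j^2 - j + 4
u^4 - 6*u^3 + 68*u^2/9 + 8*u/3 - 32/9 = (u - 4)*(u - 2)*(u - 2/3)*(u + 2/3)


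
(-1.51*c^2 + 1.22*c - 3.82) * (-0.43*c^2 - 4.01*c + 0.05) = 0.6493*c^4 + 5.5305*c^3 - 3.3251*c^2 + 15.3792*c - 0.191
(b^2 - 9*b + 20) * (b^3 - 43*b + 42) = b^5 - 9*b^4 - 23*b^3 + 429*b^2 - 1238*b + 840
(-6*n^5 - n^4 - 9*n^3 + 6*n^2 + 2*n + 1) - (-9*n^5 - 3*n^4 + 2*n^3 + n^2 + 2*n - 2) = 3*n^5 + 2*n^4 - 11*n^3 + 5*n^2 + 3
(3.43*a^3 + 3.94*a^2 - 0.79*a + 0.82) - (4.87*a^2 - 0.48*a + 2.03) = 3.43*a^3 - 0.93*a^2 - 0.31*a - 1.21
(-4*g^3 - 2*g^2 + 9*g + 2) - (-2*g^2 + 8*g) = -4*g^3 + g + 2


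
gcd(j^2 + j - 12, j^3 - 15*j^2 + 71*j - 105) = j - 3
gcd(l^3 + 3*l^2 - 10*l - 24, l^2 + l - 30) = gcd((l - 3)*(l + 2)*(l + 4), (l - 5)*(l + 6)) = 1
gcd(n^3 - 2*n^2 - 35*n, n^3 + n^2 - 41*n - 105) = n^2 - 2*n - 35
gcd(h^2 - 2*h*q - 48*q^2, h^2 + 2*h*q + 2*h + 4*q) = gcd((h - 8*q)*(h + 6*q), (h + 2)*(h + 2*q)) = 1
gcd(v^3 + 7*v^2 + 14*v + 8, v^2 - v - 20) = v + 4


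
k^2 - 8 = (k - 2*sqrt(2))*(k + 2*sqrt(2))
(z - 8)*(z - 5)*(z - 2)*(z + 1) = z^4 - 14*z^3 + 51*z^2 - 14*z - 80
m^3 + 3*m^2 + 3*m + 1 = (m + 1)^3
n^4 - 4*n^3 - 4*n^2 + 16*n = n*(n - 4)*(n - 2)*(n + 2)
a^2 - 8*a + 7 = (a - 7)*(a - 1)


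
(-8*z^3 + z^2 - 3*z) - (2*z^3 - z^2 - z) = -10*z^3 + 2*z^2 - 2*z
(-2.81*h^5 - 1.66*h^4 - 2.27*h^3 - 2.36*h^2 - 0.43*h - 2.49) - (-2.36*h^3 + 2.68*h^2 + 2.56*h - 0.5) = -2.81*h^5 - 1.66*h^4 + 0.0899999999999999*h^3 - 5.04*h^2 - 2.99*h - 1.99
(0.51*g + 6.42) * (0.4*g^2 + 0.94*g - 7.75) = 0.204*g^3 + 3.0474*g^2 + 2.0823*g - 49.755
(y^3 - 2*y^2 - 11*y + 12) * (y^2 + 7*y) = y^5 + 5*y^4 - 25*y^3 - 65*y^2 + 84*y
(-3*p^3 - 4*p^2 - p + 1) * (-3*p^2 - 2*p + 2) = 9*p^5 + 18*p^4 + 5*p^3 - 9*p^2 - 4*p + 2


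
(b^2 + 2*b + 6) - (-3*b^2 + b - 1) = 4*b^2 + b + 7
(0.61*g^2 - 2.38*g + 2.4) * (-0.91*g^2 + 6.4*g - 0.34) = -0.5551*g^4 + 6.0698*g^3 - 17.6234*g^2 + 16.1692*g - 0.816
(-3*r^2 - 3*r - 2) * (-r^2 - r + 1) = 3*r^4 + 6*r^3 + 2*r^2 - r - 2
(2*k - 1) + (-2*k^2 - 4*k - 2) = -2*k^2 - 2*k - 3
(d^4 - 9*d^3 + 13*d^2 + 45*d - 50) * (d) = d^5 - 9*d^4 + 13*d^3 + 45*d^2 - 50*d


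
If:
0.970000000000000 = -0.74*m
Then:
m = -1.31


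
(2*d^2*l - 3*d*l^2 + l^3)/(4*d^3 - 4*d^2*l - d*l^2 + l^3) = l/(2*d + l)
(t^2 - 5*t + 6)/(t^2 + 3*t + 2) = (t^2 - 5*t + 6)/(t^2 + 3*t + 2)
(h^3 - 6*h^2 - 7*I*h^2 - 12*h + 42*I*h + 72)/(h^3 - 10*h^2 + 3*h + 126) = (h^2 - 7*I*h - 12)/(h^2 - 4*h - 21)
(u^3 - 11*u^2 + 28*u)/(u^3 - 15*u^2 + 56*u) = (u - 4)/(u - 8)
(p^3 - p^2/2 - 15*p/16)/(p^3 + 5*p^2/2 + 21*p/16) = (4*p - 5)/(4*p + 7)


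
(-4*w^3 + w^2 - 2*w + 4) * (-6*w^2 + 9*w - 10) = 24*w^5 - 42*w^4 + 61*w^3 - 52*w^2 + 56*w - 40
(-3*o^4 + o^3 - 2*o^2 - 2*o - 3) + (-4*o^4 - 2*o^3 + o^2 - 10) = -7*o^4 - o^3 - o^2 - 2*o - 13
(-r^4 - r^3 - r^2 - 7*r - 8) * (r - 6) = -r^5 + 5*r^4 + 5*r^3 - r^2 + 34*r + 48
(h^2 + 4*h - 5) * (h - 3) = h^3 + h^2 - 17*h + 15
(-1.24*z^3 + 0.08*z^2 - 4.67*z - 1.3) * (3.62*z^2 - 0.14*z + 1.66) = -4.4888*z^5 + 0.4632*z^4 - 18.975*z^3 - 3.9194*z^2 - 7.5702*z - 2.158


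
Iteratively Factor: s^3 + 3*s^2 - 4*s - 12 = (s - 2)*(s^2 + 5*s + 6) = (s - 2)*(s + 3)*(s + 2)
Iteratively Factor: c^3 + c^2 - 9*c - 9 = (c + 3)*(c^2 - 2*c - 3) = (c - 3)*(c + 3)*(c + 1)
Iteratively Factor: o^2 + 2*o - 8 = (o - 2)*(o + 4)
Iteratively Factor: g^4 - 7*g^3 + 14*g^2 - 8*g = (g - 1)*(g^3 - 6*g^2 + 8*g) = (g - 2)*(g - 1)*(g^2 - 4*g) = g*(g - 2)*(g - 1)*(g - 4)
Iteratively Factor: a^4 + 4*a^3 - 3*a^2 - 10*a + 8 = (a + 2)*(a^3 + 2*a^2 - 7*a + 4) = (a + 2)*(a + 4)*(a^2 - 2*a + 1) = (a - 1)*(a + 2)*(a + 4)*(a - 1)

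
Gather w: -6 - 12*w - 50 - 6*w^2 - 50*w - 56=-6*w^2 - 62*w - 112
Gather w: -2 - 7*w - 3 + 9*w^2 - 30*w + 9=9*w^2 - 37*w + 4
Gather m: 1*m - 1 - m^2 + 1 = -m^2 + m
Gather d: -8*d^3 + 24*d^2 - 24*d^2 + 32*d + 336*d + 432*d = -8*d^3 + 800*d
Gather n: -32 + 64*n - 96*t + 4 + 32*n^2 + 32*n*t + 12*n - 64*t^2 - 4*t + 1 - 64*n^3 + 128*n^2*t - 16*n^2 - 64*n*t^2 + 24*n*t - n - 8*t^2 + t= -64*n^3 + n^2*(128*t + 16) + n*(-64*t^2 + 56*t + 75) - 72*t^2 - 99*t - 27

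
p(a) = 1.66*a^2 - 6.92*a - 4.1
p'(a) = 3.32*a - 6.92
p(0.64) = -7.85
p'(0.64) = -4.80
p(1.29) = -10.26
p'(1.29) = -2.64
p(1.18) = -9.95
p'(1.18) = -3.00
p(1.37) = -10.46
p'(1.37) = -2.37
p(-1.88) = 14.78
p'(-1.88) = -13.16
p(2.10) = -11.31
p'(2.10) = 0.05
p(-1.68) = 12.21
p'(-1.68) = -12.50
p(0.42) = -6.71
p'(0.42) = -5.53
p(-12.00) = 317.98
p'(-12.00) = -46.76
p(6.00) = 14.14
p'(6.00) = 13.00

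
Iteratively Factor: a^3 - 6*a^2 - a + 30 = (a - 5)*(a^2 - a - 6) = (a - 5)*(a - 3)*(a + 2)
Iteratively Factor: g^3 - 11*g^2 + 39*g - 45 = (g - 3)*(g^2 - 8*g + 15) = (g - 5)*(g - 3)*(g - 3)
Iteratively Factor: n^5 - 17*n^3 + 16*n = (n - 4)*(n^4 + 4*n^3 - n^2 - 4*n) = (n - 4)*(n + 1)*(n^3 + 3*n^2 - 4*n) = (n - 4)*(n + 1)*(n + 4)*(n^2 - n) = n*(n - 4)*(n + 1)*(n + 4)*(n - 1)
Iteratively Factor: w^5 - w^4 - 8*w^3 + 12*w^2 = (w + 3)*(w^4 - 4*w^3 + 4*w^2) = w*(w + 3)*(w^3 - 4*w^2 + 4*w) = w*(w - 2)*(w + 3)*(w^2 - 2*w) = w*(w - 2)^2*(w + 3)*(w)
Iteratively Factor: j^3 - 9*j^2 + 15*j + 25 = (j - 5)*(j^2 - 4*j - 5) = (j - 5)^2*(j + 1)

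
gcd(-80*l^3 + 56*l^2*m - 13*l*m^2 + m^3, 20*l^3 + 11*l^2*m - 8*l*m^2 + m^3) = 20*l^2 - 9*l*m + m^2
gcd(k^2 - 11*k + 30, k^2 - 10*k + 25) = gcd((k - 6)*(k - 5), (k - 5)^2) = k - 5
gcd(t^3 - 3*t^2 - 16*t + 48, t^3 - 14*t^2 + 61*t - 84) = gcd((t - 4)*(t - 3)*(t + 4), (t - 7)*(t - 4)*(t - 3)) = t^2 - 7*t + 12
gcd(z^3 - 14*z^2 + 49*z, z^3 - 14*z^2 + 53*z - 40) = 1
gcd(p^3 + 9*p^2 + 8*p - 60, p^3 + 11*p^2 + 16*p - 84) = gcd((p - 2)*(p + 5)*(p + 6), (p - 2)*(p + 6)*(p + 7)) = p^2 + 4*p - 12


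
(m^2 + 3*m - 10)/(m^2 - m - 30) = (m - 2)/(m - 6)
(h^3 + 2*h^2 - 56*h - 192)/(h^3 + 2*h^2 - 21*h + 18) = (h^2 - 4*h - 32)/(h^2 - 4*h + 3)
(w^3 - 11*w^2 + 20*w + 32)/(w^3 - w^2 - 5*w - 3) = (w^2 - 12*w + 32)/(w^2 - 2*w - 3)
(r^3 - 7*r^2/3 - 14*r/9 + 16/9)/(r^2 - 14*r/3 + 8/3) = (3*r^2 - 5*r - 8)/(3*(r - 4))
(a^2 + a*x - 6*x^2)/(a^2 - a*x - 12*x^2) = (-a + 2*x)/(-a + 4*x)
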